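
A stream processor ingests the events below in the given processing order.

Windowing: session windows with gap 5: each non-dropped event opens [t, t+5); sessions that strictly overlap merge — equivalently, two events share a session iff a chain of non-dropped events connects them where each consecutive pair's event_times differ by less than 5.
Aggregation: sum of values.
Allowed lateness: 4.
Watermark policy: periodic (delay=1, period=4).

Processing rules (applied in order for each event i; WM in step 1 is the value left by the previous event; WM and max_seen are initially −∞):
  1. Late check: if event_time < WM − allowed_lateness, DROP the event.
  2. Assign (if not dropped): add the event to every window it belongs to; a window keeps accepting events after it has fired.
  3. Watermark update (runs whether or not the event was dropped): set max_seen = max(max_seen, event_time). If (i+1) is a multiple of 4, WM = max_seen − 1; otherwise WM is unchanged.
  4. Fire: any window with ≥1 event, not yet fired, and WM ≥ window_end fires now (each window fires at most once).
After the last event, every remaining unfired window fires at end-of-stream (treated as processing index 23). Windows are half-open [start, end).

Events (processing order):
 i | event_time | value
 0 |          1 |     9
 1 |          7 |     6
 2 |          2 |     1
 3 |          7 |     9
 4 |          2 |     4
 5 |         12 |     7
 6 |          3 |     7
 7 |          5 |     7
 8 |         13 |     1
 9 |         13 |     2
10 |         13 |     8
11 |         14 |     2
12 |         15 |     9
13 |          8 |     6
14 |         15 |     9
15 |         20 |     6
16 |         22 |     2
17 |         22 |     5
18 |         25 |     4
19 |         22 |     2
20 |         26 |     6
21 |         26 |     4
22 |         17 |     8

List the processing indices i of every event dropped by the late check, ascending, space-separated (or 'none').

13 22

i=0 t=1 v=9: → [1,6); WM=−∞
i=1 t=7 v=6: → [7,12); WM=−∞
i=2 t=2 v=1: → [1,7); WM=−∞
i=3 t=7 v=9: → [7,12); WM=6
i=4 t=2 v=4: → [1,7); WM=6
i=5 t=12 v=7: → [12,17); WM=6
i=6 t=3 v=7: → [1,12); WM=6
i=7 t=5 v=7: → [1,12); WM=11
i=8 t=13 v=1: → [12,18); WM=11
i=9 t=13 v=2: → [12,18); WM=11
i=10 t=13 v=8: → [12,18); WM=11
i=11 t=14 v=2: → [12,19); WM=13
i=12 t=15 v=9: → [12,20); WM=13
i=13 t=8 v=6: DROP (t<13-4); WM=13
i=14 t=15 v=9: → [12,20); WM=13
i=15 t=20 v=6: → [20,25); WM=19
i=16 t=22 v=2: → [20,27); WM=19
i=17 t=22 v=5: → [20,27); WM=19
i=18 t=25 v=4: → [20,30); WM=19
i=19 t=22 v=2: → [20,30); WM=24
i=20 t=26 v=6: → [20,31); WM=24
i=21 t=26 v=4: → [20,31); WM=24
i=22 t=17 v=8: DROP (t<24-4); WM=24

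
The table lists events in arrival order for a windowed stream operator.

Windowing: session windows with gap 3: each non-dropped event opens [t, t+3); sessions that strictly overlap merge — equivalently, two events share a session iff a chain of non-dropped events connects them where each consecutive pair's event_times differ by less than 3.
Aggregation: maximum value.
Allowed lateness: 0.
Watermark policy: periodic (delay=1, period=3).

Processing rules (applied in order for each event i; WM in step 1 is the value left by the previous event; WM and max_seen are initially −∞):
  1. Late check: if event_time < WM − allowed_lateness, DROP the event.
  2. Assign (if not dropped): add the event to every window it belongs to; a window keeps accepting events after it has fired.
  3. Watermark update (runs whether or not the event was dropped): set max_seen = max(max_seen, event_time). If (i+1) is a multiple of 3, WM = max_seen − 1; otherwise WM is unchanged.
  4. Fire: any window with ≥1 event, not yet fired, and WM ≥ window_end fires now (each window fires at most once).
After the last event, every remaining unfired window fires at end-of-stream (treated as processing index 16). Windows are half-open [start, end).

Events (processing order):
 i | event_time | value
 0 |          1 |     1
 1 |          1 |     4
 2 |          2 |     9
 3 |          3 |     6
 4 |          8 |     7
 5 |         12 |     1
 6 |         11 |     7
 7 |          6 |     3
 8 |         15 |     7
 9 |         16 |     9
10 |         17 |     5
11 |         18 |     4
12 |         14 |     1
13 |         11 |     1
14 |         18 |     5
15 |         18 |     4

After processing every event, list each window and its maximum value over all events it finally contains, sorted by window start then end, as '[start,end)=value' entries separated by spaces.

i=0 t=1 v=1: → [1,4); WM=−∞
i=1 t=1 v=4: → [1,4); WM=−∞
i=2 t=2 v=9: → [1,5); WM=1
i=3 t=3 v=6: → [1,6); WM=1
i=4 t=8 v=7: → [8,11); WM=1
i=5 t=12 v=1: → [12,15); WM=11
i=6 t=11 v=7: → [11,15); WM=11
i=7 t=6 v=3: DROP (t<11-0); WM=11
i=8 t=15 v=7: → [15,18); WM=14
i=9 t=16 v=9: → [15,19); WM=14
i=10 t=17 v=5: → [15,20); WM=14
i=11 t=18 v=4: → [15,21); WM=17
i=12 t=14 v=1: DROP (t<17-0); WM=17
i=13 t=11 v=1: DROP (t<17-0); WM=17
i=14 t=18 v=5: → [15,21); WM=17
i=15 t=18 v=4: → [15,21); WM=17

[1,6)=9 [8,11)=7 [11,15)=7 [15,21)=9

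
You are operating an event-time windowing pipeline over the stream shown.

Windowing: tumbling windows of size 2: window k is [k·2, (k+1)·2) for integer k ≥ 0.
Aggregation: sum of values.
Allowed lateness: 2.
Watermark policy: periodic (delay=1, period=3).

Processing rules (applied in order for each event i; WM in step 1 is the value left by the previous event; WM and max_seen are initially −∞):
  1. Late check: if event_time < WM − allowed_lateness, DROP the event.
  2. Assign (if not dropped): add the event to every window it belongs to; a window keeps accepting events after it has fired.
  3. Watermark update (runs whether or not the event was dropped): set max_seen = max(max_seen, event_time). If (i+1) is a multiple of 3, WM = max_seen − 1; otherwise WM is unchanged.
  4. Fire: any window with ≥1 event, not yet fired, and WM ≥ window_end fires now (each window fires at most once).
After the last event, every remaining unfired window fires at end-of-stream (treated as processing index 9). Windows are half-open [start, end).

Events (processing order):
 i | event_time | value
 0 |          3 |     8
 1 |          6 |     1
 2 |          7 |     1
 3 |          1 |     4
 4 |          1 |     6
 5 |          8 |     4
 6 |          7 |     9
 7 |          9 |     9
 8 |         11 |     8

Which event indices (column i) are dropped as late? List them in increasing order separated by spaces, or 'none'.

3 4

i=0 t=3 v=8: → [2,4); WM=−∞
i=1 t=6 v=1: → [6,8); WM=−∞
i=2 t=7 v=1: → [6,8); WM=6; [2,4) fires=8
i=3 t=1 v=4: DROP (t<6-2); WM=6
i=4 t=1 v=6: DROP (t<6-2); WM=6
i=5 t=8 v=4: → [8,10); WM=7
i=6 t=7 v=9: → [6,8); WM=7
i=7 t=9 v=9: → [8,10); WM=7
i=8 t=11 v=8: → [10,12); WM=10; [6,8) fires=11 [8,10) fires=13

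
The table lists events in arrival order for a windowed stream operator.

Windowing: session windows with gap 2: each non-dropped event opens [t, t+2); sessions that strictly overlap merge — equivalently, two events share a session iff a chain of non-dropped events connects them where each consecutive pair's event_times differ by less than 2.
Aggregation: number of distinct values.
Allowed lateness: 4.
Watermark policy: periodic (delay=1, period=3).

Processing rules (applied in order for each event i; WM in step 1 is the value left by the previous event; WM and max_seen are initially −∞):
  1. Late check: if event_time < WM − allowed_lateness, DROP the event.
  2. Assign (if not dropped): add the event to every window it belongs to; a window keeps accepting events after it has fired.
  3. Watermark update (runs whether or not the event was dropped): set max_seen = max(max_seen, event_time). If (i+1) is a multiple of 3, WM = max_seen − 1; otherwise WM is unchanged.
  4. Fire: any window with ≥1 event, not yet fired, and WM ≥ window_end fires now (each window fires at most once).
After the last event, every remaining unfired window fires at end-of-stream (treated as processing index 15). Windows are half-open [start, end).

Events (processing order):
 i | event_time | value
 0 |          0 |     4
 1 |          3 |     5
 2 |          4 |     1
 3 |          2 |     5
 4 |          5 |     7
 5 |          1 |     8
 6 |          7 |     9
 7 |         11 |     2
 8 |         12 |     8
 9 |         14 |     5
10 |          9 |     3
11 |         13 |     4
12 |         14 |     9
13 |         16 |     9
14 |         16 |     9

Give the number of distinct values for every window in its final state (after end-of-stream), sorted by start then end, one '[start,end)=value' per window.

i=0 t=0 v=4: → [0,2); WM=−∞
i=1 t=3 v=5: → [3,5); WM=−∞
i=2 t=4 v=1: → [3,6); WM=3
i=3 t=2 v=5: → [2,6); WM=3
i=4 t=5 v=7: → [2,7); WM=3
i=5 t=1 v=8: → [0,7); WM=4
i=6 t=7 v=9: → [7,9); WM=4
i=7 t=11 v=2: → [11,13); WM=4
i=8 t=12 v=8: → [11,14); WM=11
i=9 t=14 v=5: → [14,16); WM=11
i=10 t=9 v=3: → [9,11); WM=11
i=11 t=13 v=4: → [11,16); WM=13
i=12 t=14 v=9: → [11,16); WM=13
i=13 t=16 v=9: → [16,18); WM=13
i=14 t=16 v=9: → [16,18); WM=15

[0,7)=5 [7,9)=1 [9,11)=1 [11,16)=5 [16,18)=1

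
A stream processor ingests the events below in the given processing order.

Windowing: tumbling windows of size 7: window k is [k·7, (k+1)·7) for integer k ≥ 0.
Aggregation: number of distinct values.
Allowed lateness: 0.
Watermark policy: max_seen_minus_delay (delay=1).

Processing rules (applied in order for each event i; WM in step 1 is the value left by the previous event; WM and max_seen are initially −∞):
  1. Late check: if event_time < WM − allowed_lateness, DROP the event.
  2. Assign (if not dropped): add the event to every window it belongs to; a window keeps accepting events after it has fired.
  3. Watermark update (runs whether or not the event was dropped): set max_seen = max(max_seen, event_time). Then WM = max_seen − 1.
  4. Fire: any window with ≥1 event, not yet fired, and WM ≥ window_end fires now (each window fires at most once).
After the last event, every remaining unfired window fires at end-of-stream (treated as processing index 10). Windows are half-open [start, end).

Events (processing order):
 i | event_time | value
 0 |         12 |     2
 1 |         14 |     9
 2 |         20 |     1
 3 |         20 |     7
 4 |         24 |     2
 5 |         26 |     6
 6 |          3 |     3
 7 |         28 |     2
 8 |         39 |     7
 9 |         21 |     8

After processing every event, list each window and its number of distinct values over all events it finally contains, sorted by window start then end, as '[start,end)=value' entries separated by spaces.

i=0 t=12 v=2: → [7,14); WM=11
i=1 t=14 v=9: → [14,21); WM=13
i=2 t=20 v=1: → [14,21); WM=19; [7,14) fires=1
i=3 t=20 v=7: → [14,21); WM=19
i=4 t=24 v=2: → [21,28); WM=23; [14,21) fires=3
i=5 t=26 v=6: → [21,28); WM=25
i=6 t=3 v=3: DROP (t<25-0); WM=25
i=7 t=28 v=2: → [28,35); WM=27
i=8 t=39 v=7: → [35,42); WM=38; [21,28) fires=2 [28,35) fires=1
i=9 t=21 v=8: DROP (t<38-0); WM=38

[7,14)=1 [14,21)=3 [21,28)=2 [28,35)=1 [35,42)=1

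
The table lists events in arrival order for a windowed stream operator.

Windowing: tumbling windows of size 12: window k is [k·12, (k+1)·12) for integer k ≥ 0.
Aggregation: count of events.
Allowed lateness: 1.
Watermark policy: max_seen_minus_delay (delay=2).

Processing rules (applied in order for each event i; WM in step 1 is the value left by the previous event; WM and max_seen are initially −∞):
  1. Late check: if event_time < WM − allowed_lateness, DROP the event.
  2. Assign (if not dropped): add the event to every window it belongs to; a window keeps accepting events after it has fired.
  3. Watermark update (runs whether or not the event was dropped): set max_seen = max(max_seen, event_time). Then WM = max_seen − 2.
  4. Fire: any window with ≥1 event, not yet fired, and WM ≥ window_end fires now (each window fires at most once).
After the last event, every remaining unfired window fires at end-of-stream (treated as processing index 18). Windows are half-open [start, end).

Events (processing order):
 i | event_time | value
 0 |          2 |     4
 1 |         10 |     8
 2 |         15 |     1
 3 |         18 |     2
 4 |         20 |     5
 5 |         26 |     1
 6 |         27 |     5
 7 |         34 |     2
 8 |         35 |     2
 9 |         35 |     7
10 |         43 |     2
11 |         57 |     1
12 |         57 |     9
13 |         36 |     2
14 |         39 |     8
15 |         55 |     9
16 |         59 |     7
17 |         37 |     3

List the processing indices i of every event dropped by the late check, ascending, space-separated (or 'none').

13 14 17

i=0 t=2 v=4: → [0,12); WM=0
i=1 t=10 v=8: → [0,12); WM=8
i=2 t=15 v=1: → [12,24); WM=13; [0,12) fires=2
i=3 t=18 v=2: → [12,24); WM=16
i=4 t=20 v=5: → [12,24); WM=18
i=5 t=26 v=1: → [24,36); WM=24; [12,24) fires=3
i=6 t=27 v=5: → [24,36); WM=25
i=7 t=34 v=2: → [24,36); WM=32
i=8 t=35 v=2: → [24,36); WM=33
i=9 t=35 v=7: → [24,36); WM=33
i=10 t=43 v=2: → [36,48); WM=41; [24,36) fires=5
i=11 t=57 v=1: → [48,60); WM=55; [36,48) fires=1
i=12 t=57 v=9: → [48,60); WM=55
i=13 t=36 v=2: DROP (t<55-1); WM=55
i=14 t=39 v=8: DROP (t<55-1); WM=55
i=15 t=55 v=9: → [48,60); WM=55
i=16 t=59 v=7: → [48,60); WM=57
i=17 t=37 v=3: DROP (t<57-1); WM=57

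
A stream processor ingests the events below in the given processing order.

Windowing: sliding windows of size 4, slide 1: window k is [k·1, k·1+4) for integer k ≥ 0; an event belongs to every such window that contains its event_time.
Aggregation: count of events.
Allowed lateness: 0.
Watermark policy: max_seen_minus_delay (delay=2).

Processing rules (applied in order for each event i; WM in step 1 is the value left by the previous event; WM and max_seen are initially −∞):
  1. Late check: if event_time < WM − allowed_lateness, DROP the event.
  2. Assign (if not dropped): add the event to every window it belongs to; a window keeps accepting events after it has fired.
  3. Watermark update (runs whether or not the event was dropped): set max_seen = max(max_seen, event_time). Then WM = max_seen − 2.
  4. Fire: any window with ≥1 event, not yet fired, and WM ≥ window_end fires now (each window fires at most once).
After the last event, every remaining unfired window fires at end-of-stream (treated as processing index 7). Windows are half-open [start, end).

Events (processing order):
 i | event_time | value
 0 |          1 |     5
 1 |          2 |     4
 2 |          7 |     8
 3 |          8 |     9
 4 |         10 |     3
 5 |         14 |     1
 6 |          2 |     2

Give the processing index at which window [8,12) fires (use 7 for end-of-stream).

i=0 t=1 v=5: → [1,5),[0,4); WM=-1
i=1 t=2 v=4: → [2,6),[1,5),[0,4); WM=0
i=2 t=7 v=8: → [7,11),[6,10),[5,9),[4,8); WM=5; [0,4) fires=2 [1,5) fires=2
i=3 t=8 v=9: → [8,12),[7,11),[6,10),[5,9); WM=6; [2,6) fires=1
i=4 t=10 v=3: → [10,14),[9,13),[8,12),[7,11); WM=8; [4,8) fires=1
i=5 t=14 v=1: → [14,18),[13,17),[12,16),[11,15); WM=12; [5,9) fires=2 [6,10) fires=2 [7,11) fires=3 [8,12) fires=2
i=6 t=2 v=2: DROP (t<12-0); WM=12

5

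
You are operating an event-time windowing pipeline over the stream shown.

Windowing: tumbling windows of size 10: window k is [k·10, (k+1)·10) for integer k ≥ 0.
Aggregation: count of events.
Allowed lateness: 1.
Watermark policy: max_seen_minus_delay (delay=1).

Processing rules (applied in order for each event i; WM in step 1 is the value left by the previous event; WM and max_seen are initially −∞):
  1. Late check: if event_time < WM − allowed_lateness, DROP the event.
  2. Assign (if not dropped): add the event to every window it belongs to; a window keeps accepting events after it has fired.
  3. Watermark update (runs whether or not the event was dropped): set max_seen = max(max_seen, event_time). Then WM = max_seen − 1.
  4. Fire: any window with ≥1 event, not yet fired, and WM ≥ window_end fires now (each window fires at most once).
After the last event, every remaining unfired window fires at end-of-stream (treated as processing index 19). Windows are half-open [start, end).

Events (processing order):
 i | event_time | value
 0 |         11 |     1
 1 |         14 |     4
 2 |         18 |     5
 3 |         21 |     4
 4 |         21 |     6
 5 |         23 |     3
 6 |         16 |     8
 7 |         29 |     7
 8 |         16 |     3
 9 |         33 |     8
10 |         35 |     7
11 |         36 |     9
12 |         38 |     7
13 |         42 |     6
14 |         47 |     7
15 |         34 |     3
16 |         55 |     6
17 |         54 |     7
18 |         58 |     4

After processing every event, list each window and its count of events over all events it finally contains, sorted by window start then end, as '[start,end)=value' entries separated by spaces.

i=0 t=11 v=1: → [10,20); WM=10
i=1 t=14 v=4: → [10,20); WM=13
i=2 t=18 v=5: → [10,20); WM=17
i=3 t=21 v=4: → [20,30); WM=20; [10,20) fires=3
i=4 t=21 v=6: → [20,30); WM=20
i=5 t=23 v=3: → [20,30); WM=22
i=6 t=16 v=8: DROP (t<22-1); WM=22
i=7 t=29 v=7: → [20,30); WM=28
i=8 t=16 v=3: DROP (t<28-1); WM=28
i=9 t=33 v=8: → [30,40); WM=32; [20,30) fires=4
i=10 t=35 v=7: → [30,40); WM=34
i=11 t=36 v=9: → [30,40); WM=35
i=12 t=38 v=7: → [30,40); WM=37
i=13 t=42 v=6: → [40,50); WM=41; [30,40) fires=4
i=14 t=47 v=7: → [40,50); WM=46
i=15 t=34 v=3: DROP (t<46-1); WM=46
i=16 t=55 v=6: → [50,60); WM=54; [40,50) fires=2
i=17 t=54 v=7: → [50,60); WM=54
i=18 t=58 v=4: → [50,60); WM=57

[10,20)=3 [20,30)=4 [30,40)=4 [40,50)=2 [50,60)=3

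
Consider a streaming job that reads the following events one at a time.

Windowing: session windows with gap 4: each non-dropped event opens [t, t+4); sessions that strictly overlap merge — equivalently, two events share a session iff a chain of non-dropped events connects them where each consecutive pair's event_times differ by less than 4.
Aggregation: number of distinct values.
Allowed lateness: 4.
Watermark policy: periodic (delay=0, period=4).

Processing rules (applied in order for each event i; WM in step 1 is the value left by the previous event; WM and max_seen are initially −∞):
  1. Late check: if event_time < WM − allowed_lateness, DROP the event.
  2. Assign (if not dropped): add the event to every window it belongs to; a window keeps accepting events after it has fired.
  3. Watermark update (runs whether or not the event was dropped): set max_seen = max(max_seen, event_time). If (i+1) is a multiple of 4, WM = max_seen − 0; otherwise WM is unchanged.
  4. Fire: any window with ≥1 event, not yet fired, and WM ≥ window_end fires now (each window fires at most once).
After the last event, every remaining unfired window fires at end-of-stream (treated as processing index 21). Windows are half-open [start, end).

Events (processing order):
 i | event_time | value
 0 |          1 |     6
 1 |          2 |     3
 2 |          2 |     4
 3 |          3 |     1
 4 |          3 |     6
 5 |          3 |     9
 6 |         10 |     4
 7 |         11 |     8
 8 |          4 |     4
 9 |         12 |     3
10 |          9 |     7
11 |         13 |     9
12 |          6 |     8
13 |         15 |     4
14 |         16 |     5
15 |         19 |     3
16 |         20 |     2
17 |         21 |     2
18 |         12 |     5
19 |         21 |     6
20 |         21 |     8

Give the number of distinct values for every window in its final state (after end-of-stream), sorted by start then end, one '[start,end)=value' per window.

[1,7)=5 [9,25)=8

i=0 t=1 v=6: → [1,5); WM=−∞
i=1 t=2 v=3: → [1,6); WM=−∞
i=2 t=2 v=4: → [1,6); WM=−∞
i=3 t=3 v=1: → [1,7); WM=3
i=4 t=3 v=6: → [1,7); WM=3
i=5 t=3 v=9: → [1,7); WM=3
i=6 t=10 v=4: → [10,14); WM=3
i=7 t=11 v=8: → [10,15); WM=11
i=8 t=4 v=4: DROP (t<11-4); WM=11
i=9 t=12 v=3: → [10,16); WM=11
i=10 t=9 v=7: → [9,16); WM=11
i=11 t=13 v=9: → [9,17); WM=13
i=12 t=6 v=8: DROP (t<13-4); WM=13
i=13 t=15 v=4: → [9,19); WM=13
i=14 t=16 v=5: → [9,20); WM=13
i=15 t=19 v=3: → [9,23); WM=19
i=16 t=20 v=2: → [9,24); WM=19
i=17 t=21 v=2: → [9,25); WM=19
i=18 t=12 v=5: DROP (t<19-4); WM=19
i=19 t=21 v=6: → [9,25); WM=21
i=20 t=21 v=8: → [9,25); WM=21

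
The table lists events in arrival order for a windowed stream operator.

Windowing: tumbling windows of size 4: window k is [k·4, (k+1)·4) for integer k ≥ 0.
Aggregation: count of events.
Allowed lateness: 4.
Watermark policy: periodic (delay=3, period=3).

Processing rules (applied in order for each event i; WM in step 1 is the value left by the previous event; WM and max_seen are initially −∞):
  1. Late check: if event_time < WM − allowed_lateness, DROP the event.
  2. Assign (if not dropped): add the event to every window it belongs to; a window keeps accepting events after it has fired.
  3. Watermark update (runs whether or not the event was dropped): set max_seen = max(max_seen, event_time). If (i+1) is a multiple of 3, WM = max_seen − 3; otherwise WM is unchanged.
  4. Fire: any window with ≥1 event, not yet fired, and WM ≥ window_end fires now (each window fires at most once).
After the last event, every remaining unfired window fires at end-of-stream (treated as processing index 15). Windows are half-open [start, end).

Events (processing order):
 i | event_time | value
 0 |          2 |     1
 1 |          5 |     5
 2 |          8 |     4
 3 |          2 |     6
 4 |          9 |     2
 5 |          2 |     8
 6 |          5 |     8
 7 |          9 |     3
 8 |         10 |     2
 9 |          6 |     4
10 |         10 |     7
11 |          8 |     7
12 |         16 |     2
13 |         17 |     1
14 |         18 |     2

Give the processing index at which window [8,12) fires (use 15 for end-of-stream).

i=0 t=2 v=1: → [0,4); WM=−∞
i=1 t=5 v=5: → [4,8); WM=−∞
i=2 t=8 v=4: → [8,12); WM=5; [0,4) fires=1
i=3 t=2 v=6: → [0,4); WM=5
i=4 t=9 v=2: → [8,12); WM=5
i=5 t=2 v=8: → [0,4); WM=6
i=6 t=5 v=8: → [4,8); WM=6
i=7 t=9 v=3: → [8,12); WM=6
i=8 t=10 v=2: → [8,12); WM=7
i=9 t=6 v=4: → [4,8); WM=7
i=10 t=10 v=7: → [8,12); WM=7
i=11 t=8 v=7: → [8,12); WM=7
i=12 t=16 v=2: → [16,20); WM=7
i=13 t=17 v=1: → [16,20); WM=7
i=14 t=18 v=2: → [16,20); WM=15; [4,8) fires=3 [8,12) fires=6

14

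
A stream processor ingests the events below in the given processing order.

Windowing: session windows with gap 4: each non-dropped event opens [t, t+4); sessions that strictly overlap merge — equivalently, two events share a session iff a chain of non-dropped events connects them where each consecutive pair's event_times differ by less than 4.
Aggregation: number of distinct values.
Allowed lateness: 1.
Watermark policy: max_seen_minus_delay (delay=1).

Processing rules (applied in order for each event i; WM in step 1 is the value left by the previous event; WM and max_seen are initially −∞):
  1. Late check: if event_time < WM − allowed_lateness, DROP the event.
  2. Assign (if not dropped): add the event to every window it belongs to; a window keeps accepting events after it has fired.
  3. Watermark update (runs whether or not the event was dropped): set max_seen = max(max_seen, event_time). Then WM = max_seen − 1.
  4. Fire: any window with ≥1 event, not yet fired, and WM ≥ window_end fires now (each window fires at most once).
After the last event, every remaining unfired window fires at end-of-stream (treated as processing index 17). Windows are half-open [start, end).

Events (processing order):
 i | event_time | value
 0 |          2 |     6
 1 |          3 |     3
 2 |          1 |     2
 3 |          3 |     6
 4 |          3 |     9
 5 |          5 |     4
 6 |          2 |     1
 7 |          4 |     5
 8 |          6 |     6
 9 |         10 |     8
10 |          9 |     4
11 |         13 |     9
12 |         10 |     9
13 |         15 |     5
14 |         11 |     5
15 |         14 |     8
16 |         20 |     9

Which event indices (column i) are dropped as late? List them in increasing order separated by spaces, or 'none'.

6 12 14

i=0 t=2 v=6: → [2,6); WM=1
i=1 t=3 v=3: → [2,7); WM=2
i=2 t=1 v=2: → [1,7); WM=2
i=3 t=3 v=6: → [1,7); WM=2
i=4 t=3 v=9: → [1,7); WM=2
i=5 t=5 v=4: → [1,9); WM=4
i=6 t=2 v=1: DROP (t<4-1); WM=4
i=7 t=4 v=5: → [1,9); WM=4
i=8 t=6 v=6: → [1,10); WM=5
i=9 t=10 v=8: → [10,14); WM=9
i=10 t=9 v=4: → [1,14); WM=9
i=11 t=13 v=9: → [1,17); WM=12
i=12 t=10 v=9: DROP (t<12-1); WM=12
i=13 t=15 v=5: → [1,19); WM=14
i=14 t=11 v=5: DROP (t<14-1); WM=14
i=15 t=14 v=8: → [1,19); WM=14
i=16 t=20 v=9: → [20,24); WM=19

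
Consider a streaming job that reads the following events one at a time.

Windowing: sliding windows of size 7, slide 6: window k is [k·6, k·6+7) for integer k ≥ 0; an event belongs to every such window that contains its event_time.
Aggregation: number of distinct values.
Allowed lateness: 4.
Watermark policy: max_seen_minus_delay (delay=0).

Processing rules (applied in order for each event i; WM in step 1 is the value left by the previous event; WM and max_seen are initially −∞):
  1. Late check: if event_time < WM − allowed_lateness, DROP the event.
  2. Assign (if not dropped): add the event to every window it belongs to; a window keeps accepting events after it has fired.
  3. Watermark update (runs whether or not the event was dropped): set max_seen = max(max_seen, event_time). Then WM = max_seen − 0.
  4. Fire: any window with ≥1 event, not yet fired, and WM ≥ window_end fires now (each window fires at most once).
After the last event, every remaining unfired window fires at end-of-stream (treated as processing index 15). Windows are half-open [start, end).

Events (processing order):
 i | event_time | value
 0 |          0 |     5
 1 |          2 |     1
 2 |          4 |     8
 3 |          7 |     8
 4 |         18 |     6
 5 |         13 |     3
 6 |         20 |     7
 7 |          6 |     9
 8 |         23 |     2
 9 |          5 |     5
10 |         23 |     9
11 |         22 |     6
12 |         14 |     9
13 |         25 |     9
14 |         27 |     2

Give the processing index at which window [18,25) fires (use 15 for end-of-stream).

i=0 t=0 v=5: → [0,7); WM=0
i=1 t=2 v=1: → [0,7); WM=2
i=2 t=4 v=8: → [0,7); WM=4
i=3 t=7 v=8: → [6,13); WM=7; [0,7) fires=3
i=4 t=18 v=6: → [18,25),[12,19); WM=18; [6,13) fires=1
i=5 t=13 v=3: DROP (t<18-4); WM=18
i=6 t=20 v=7: → [18,25); WM=20; [12,19) fires=1
i=7 t=6 v=9: DROP (t<20-4); WM=20
i=8 t=23 v=2: → [18,25); WM=23
i=9 t=5 v=5: DROP (t<23-4); WM=23
i=10 t=23 v=9: → [18,25); WM=23
i=11 t=22 v=6: → [18,25); WM=23
i=12 t=14 v=9: DROP (t<23-4); WM=23
i=13 t=25 v=9: → [24,31); WM=25; [18,25) fires=4
i=14 t=27 v=2: → [24,31); WM=27

13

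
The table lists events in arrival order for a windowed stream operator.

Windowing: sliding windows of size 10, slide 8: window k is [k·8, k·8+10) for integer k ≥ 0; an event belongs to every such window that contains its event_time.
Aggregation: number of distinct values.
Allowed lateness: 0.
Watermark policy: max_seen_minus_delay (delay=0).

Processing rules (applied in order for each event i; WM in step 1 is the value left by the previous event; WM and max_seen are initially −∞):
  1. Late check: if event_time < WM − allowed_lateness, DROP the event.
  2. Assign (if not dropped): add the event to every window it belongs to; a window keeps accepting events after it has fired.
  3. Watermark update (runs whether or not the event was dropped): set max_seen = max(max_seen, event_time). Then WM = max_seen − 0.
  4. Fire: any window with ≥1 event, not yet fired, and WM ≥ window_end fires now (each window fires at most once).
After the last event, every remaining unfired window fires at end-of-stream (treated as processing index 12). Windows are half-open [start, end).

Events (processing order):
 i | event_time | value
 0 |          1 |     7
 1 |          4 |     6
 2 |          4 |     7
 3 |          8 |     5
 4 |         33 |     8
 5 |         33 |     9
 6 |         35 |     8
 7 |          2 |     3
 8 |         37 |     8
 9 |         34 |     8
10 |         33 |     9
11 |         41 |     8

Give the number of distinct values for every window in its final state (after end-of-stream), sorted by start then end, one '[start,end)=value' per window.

i=0 t=1 v=7: → [0,10); WM=1
i=1 t=4 v=6: → [0,10); WM=4
i=2 t=4 v=7: → [0,10); WM=4
i=3 t=8 v=5: → [8,18),[0,10); WM=8
i=4 t=33 v=8: → [32,42),[24,34); WM=33; [0,10) fires=3 [8,18) fires=1
i=5 t=33 v=9: → [32,42),[24,34); WM=33
i=6 t=35 v=8: → [32,42); WM=35; [24,34) fires=2
i=7 t=2 v=3: DROP (t<35-0); WM=35
i=8 t=37 v=8: → [32,42); WM=37
i=9 t=34 v=8: DROP (t<37-0); WM=37
i=10 t=33 v=9: DROP (t<37-0); WM=37
i=11 t=41 v=8: → [40,50),[32,42); WM=41

[0,10)=3 [8,18)=1 [24,34)=2 [32,42)=2 [40,50)=1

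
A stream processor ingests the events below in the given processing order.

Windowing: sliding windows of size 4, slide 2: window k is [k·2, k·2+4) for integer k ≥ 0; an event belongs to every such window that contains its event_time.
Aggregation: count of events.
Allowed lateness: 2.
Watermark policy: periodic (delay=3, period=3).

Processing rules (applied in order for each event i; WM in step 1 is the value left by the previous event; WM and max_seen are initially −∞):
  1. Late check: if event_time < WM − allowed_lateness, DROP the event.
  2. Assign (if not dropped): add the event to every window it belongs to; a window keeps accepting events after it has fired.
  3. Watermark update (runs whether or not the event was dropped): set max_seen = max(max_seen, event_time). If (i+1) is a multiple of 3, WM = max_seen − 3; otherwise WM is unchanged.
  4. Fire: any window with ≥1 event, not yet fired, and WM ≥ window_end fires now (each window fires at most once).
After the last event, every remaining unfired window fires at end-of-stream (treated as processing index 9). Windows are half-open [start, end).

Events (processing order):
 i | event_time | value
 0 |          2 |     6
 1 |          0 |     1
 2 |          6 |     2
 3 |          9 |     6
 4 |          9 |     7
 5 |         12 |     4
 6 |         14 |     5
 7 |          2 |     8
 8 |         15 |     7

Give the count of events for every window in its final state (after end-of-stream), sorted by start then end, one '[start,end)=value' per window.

[0,4)=2 [2,6)=1 [4,8)=1 [6,10)=3 [8,12)=2 [10,14)=1 [12,16)=3 [14,18)=2

i=0 t=2 v=6: → [2,6),[0,4); WM=−∞
i=1 t=0 v=1: → [0,4); WM=−∞
i=2 t=6 v=2: → [6,10),[4,8); WM=3
i=3 t=9 v=6: → [8,12),[6,10); WM=3
i=4 t=9 v=7: → [8,12),[6,10); WM=3
i=5 t=12 v=4: → [12,16),[10,14); WM=9; [0,4) fires=2 [2,6) fires=1 [4,8) fires=1
i=6 t=14 v=5: → [14,18),[12,16); WM=9
i=7 t=2 v=8: DROP (t<9-2); WM=9
i=8 t=15 v=7: → [14,18),[12,16); WM=12; [6,10) fires=3 [8,12) fires=2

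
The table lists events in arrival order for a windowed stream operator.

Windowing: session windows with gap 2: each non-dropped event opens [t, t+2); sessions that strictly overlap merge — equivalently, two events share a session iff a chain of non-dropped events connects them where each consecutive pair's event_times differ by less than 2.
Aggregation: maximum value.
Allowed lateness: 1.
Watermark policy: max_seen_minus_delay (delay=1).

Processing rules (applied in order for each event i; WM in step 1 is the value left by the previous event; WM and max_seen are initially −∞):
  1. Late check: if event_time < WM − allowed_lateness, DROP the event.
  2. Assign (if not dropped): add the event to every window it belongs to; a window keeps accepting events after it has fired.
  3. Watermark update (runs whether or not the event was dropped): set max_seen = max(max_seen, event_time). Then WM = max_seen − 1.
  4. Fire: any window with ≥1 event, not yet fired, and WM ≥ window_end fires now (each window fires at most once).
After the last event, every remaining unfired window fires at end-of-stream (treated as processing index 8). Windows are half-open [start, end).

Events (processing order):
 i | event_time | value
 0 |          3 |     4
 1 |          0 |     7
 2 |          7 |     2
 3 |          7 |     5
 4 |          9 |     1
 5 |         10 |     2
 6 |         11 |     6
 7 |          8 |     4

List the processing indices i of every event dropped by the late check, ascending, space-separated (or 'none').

i=0 t=3 v=4: → [3,5); WM=2
i=1 t=0 v=7: DROP (t<2-1); WM=2
i=2 t=7 v=2: → [7,9); WM=6
i=3 t=7 v=5: → [7,9); WM=6
i=4 t=9 v=1: → [9,11); WM=8
i=5 t=10 v=2: → [9,12); WM=9
i=6 t=11 v=6: → [9,13); WM=10
i=7 t=8 v=4: DROP (t<10-1); WM=10

1 7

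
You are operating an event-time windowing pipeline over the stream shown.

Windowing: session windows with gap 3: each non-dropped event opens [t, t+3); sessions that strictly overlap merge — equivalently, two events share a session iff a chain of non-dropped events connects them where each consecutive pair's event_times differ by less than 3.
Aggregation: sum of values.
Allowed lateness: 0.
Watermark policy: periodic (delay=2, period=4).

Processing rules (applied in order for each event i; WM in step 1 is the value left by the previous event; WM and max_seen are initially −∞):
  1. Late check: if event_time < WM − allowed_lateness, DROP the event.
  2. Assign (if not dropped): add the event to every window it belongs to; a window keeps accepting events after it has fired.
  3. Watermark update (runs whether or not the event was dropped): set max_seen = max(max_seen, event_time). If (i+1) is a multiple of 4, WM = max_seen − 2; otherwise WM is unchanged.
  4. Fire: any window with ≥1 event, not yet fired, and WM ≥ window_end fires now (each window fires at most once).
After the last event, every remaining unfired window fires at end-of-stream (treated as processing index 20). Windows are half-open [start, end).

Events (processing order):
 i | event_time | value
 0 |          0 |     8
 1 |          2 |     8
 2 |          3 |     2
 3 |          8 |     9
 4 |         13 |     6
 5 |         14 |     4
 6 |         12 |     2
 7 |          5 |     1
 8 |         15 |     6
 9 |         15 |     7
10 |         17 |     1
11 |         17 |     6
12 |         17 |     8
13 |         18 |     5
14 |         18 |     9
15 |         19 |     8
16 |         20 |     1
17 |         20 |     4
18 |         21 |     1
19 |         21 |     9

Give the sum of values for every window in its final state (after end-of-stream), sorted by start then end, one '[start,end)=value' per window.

i=0 t=0 v=8: → [0,3); WM=−∞
i=1 t=2 v=8: → [0,5); WM=−∞
i=2 t=3 v=2: → [0,6); WM=−∞
i=3 t=8 v=9: → [8,11); WM=6
i=4 t=13 v=6: → [13,16); WM=6
i=5 t=14 v=4: → [13,17); WM=6
i=6 t=12 v=2: → [12,17); WM=6
i=7 t=5 v=1: DROP (t<6-0); WM=12
i=8 t=15 v=6: → [12,18); WM=12
i=9 t=15 v=7: → [12,18); WM=12
i=10 t=17 v=1: → [12,20); WM=12
i=11 t=17 v=6: → [12,20); WM=15
i=12 t=17 v=8: → [12,20); WM=15
i=13 t=18 v=5: → [12,21); WM=15
i=14 t=18 v=9: → [12,21); WM=15
i=15 t=19 v=8: → [12,22); WM=17
i=16 t=20 v=1: → [12,23); WM=17
i=17 t=20 v=4: → [12,23); WM=17
i=18 t=21 v=1: → [12,24); WM=17
i=19 t=21 v=9: → [12,24); WM=19

[0,6)=18 [8,11)=9 [12,24)=77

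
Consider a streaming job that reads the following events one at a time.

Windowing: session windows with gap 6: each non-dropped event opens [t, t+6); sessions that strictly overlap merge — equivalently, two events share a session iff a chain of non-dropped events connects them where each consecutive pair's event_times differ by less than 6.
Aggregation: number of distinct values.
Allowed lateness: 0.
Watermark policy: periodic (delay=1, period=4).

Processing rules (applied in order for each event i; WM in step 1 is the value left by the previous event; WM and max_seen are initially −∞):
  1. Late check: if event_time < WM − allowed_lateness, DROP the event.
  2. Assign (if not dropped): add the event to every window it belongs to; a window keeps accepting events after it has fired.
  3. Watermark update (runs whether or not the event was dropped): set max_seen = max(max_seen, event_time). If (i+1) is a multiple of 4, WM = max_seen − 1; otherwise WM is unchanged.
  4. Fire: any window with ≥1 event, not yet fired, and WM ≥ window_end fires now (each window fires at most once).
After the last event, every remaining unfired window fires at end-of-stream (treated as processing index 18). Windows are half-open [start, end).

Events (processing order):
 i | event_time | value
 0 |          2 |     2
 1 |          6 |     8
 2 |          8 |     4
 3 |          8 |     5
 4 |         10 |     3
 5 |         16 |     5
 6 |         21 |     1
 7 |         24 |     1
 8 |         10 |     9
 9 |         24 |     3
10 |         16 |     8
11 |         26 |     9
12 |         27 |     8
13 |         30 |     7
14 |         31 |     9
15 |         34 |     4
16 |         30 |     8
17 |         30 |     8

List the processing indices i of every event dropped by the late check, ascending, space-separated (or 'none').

8 10 16 17

i=0 t=2 v=2: → [2,8); WM=−∞
i=1 t=6 v=8: → [2,12); WM=−∞
i=2 t=8 v=4: → [2,14); WM=−∞
i=3 t=8 v=5: → [2,14); WM=7
i=4 t=10 v=3: → [2,16); WM=7
i=5 t=16 v=5: → [16,22); WM=7
i=6 t=21 v=1: → [16,27); WM=7
i=7 t=24 v=1: → [16,30); WM=23
i=8 t=10 v=9: DROP (t<23-0); WM=23
i=9 t=24 v=3: → [16,30); WM=23
i=10 t=16 v=8: DROP (t<23-0); WM=23
i=11 t=26 v=9: → [16,32); WM=25
i=12 t=27 v=8: → [16,33); WM=25
i=13 t=30 v=7: → [16,36); WM=25
i=14 t=31 v=9: → [16,37); WM=25
i=15 t=34 v=4: → [16,40); WM=33
i=16 t=30 v=8: DROP (t<33-0); WM=33
i=17 t=30 v=8: DROP (t<33-0); WM=33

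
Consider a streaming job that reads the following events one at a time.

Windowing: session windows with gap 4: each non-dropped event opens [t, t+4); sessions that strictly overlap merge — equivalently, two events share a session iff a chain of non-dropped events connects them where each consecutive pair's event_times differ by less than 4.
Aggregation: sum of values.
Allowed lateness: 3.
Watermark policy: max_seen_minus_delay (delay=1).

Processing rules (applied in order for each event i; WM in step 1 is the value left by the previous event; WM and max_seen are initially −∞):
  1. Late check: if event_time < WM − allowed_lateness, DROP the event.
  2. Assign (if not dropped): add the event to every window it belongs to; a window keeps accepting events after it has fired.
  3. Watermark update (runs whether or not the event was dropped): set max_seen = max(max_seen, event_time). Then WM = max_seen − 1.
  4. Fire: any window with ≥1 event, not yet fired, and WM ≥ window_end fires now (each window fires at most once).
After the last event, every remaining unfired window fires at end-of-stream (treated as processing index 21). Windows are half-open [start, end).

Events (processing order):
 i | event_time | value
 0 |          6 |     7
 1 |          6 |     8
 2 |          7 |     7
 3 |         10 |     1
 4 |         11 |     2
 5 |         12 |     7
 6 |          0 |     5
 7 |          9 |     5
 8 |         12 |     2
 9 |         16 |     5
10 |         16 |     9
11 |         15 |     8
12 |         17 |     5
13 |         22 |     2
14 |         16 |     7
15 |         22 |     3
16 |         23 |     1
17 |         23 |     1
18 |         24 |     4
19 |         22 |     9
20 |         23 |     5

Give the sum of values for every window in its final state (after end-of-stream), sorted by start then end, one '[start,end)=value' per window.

[6,21)=66 [22,28)=25

i=0 t=6 v=7: → [6,10); WM=5
i=1 t=6 v=8: → [6,10); WM=5
i=2 t=7 v=7: → [6,11); WM=6
i=3 t=10 v=1: → [6,14); WM=9
i=4 t=11 v=2: → [6,15); WM=10
i=5 t=12 v=7: → [6,16); WM=11
i=6 t=0 v=5: DROP (t<11-3); WM=11
i=7 t=9 v=5: → [6,16); WM=11
i=8 t=12 v=2: → [6,16); WM=11
i=9 t=16 v=5: → [16,20); WM=15
i=10 t=16 v=9: → [16,20); WM=15
i=11 t=15 v=8: → [6,20); WM=15
i=12 t=17 v=5: → [6,21); WM=16
i=13 t=22 v=2: → [22,26); WM=21
i=14 t=16 v=7: DROP (t<21-3); WM=21
i=15 t=22 v=3: → [22,26); WM=21
i=16 t=23 v=1: → [22,27); WM=22
i=17 t=23 v=1: → [22,27); WM=22
i=18 t=24 v=4: → [22,28); WM=23
i=19 t=22 v=9: → [22,28); WM=23
i=20 t=23 v=5: → [22,28); WM=23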